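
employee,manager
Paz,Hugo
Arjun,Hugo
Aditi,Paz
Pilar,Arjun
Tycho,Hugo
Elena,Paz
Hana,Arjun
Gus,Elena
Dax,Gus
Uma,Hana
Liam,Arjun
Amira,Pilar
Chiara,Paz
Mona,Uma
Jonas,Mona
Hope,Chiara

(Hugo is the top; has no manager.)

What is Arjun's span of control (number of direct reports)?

3

Arjun directly manages Pilar, Hana, Liam. That is 3 direct reports.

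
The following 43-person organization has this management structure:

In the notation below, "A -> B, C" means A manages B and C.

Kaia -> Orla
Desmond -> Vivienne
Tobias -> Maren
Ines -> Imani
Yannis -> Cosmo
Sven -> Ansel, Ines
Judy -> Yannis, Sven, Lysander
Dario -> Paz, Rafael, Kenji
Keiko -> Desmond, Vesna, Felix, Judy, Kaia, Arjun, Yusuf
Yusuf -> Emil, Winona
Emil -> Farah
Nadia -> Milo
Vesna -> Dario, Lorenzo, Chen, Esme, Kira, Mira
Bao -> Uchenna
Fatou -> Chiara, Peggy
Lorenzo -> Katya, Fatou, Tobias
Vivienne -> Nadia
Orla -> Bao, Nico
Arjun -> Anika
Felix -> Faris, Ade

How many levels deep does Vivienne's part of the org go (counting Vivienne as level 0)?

2

The longest chain under Vivienne runs Vivienne → Nadia → Milo, which is 2 levels below Vivienne.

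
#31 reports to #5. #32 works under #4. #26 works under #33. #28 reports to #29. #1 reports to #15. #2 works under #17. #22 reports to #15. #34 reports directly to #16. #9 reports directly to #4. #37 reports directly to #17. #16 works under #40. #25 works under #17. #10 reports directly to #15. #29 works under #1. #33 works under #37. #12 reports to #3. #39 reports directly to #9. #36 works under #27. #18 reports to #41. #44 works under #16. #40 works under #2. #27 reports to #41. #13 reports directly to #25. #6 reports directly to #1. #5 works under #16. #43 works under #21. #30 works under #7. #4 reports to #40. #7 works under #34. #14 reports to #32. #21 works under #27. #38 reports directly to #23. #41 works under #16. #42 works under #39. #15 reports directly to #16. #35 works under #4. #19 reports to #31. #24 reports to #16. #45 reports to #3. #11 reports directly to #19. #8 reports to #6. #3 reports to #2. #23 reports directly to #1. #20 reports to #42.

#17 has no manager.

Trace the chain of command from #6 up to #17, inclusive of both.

#6 reports to #1. #1 reports to #15. #15 reports to #16. #16 reports to #40. #40 reports to #2. #2 reports to #17. #17 is at the top.

#6 -> #1 -> #15 -> #16 -> #40 -> #2 -> #17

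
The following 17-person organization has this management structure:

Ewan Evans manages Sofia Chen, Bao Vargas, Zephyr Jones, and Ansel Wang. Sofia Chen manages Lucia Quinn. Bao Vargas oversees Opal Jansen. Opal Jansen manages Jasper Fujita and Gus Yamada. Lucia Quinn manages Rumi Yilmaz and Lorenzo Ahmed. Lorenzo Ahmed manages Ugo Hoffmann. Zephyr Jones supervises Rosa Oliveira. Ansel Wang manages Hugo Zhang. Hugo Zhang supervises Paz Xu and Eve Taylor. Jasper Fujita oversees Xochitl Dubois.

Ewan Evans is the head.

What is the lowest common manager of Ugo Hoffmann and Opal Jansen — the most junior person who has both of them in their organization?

Ugo Hoffmann's chain of managers is Lorenzo Ahmed, Lucia Quinn, Sofia Chen, Ewan Evans. Opal Jansen's chain of managers is Bao Vargas, Ewan Evans. The first manager that appears in both chains is Ewan Evans.

Ewan Evans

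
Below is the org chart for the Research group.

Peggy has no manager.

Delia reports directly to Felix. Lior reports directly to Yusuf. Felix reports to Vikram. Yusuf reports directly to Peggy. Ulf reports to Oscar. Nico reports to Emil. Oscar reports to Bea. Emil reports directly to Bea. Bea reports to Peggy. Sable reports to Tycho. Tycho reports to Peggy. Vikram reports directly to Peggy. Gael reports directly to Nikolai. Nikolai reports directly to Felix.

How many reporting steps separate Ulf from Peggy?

Chain from Ulf up to Peggy: Ulf → Oscar → Bea → Peggy. That is 3 steps up, so Ulf is 3 levels below Peggy.

3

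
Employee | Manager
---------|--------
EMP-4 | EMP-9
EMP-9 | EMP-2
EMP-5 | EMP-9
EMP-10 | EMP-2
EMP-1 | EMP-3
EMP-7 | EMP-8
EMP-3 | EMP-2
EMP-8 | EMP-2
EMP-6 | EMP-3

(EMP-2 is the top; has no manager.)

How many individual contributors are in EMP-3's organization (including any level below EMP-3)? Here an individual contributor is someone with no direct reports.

2

The people in EMP-3's organization with no one reporting to them are EMP-6, EMP-1. That is 2.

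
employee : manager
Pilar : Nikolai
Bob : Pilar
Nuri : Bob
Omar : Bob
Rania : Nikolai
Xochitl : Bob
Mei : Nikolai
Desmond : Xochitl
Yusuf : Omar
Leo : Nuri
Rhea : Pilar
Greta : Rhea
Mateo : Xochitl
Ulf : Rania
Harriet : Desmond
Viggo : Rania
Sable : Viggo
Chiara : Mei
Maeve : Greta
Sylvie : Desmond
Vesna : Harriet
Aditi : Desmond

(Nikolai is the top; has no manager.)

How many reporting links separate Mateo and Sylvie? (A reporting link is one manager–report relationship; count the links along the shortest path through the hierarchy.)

Mateo is 1 level below Xochitl, and Sylvie is 2 levels below Xochitl (their lowest common manager). The shortest path runs up from Mateo to Xochitl and back down to Sylvie: 1 + 2 = 3 links.

3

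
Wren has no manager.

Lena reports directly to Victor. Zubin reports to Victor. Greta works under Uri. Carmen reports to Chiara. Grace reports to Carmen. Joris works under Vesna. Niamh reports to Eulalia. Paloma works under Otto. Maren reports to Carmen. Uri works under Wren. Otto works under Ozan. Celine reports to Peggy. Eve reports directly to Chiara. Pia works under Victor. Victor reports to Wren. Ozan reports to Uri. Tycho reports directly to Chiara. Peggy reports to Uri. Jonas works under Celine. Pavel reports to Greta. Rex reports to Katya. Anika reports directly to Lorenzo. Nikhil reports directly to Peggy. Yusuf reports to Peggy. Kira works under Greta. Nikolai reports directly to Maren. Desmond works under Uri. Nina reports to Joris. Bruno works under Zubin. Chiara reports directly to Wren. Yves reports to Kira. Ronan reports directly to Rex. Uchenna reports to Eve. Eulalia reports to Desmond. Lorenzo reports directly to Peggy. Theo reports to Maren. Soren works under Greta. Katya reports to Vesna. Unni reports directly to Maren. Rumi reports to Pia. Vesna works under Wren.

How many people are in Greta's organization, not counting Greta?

4

Greta directly manages Soren, Kira, Pavel. Soren has no reports. Under Kira: Yves (1). Pavel has no reports. So Greta's organization is 3 direct reports plus everyone under them: 1 + 2 + 1 = 4.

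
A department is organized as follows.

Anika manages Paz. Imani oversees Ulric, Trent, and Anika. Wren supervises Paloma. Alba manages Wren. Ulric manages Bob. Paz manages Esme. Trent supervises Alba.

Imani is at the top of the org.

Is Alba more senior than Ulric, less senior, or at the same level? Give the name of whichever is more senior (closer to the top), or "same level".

Ulric

Alba is 2 levels below Imani; Ulric is 1. Ulric is higher.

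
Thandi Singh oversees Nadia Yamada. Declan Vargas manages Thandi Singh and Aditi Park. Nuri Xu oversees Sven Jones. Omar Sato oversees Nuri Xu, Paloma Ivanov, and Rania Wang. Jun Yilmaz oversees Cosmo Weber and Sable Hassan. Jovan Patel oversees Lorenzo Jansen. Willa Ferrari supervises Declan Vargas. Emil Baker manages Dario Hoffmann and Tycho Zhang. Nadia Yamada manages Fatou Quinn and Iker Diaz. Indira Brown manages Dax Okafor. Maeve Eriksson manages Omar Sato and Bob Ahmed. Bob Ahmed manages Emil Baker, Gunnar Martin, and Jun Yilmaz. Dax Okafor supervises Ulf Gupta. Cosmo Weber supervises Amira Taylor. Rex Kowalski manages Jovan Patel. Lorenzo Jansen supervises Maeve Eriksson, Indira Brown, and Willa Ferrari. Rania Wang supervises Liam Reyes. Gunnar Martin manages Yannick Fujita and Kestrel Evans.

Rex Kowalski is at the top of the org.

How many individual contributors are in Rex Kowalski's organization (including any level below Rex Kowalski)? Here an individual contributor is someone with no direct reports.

The people in Rex Kowalski's organization with no one reporting to them are Aditi Park, Iker Diaz, Fatou Quinn, Ulf Gupta, Paloma Ivanov, Sven Jones, Liam Reyes, Sable Hassan, Amira Taylor, Kestrel Evans, Yannick Fujita, Tycho Zhang, Dario Hoffmann. That is 13.

13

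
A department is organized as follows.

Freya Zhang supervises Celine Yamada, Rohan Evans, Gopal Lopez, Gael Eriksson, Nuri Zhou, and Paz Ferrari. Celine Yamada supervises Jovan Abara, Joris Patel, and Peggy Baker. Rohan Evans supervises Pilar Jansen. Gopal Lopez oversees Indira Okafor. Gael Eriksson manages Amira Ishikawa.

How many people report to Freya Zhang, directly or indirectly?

12

Freya Zhang directly manages Celine Yamada, Rohan Evans, Gopal Lopez, Gael Eriksson, Nuri Zhou, Paz Ferrari. Under Celine Yamada: Jovan Abara, Peggy Baker, Joris Patel (3). Under Rohan Evans: Pilar Jansen (1). Under Gopal Lopez: Indira Okafor (1). Under Gael Eriksson: Amira Ishikawa (1). Nuri Zhou has no reports. Paz Ferrari has no reports. So Freya Zhang's organization is 6 direct reports plus everyone under them: 4 + 2 + 2 + 2 + 1 + 1 = 12.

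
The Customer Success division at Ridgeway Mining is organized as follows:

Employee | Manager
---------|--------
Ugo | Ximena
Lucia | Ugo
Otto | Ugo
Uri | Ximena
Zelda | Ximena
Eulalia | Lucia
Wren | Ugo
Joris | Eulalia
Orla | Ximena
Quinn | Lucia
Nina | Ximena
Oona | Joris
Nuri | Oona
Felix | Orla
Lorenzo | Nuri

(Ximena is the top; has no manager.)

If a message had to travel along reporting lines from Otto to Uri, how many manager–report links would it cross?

Otto is 2 levels below Ximena, and Uri is 1 level below Ximena (their lowest common manager). The shortest path runs up from Otto to Ximena and back down to Uri: 2 + 1 = 3 links.

3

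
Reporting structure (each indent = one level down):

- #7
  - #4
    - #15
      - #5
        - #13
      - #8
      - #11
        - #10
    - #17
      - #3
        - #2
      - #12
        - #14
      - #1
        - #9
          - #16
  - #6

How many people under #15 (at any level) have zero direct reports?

The people in #15's organization with no one reporting to them are #10, #8, #13. That is 3.

3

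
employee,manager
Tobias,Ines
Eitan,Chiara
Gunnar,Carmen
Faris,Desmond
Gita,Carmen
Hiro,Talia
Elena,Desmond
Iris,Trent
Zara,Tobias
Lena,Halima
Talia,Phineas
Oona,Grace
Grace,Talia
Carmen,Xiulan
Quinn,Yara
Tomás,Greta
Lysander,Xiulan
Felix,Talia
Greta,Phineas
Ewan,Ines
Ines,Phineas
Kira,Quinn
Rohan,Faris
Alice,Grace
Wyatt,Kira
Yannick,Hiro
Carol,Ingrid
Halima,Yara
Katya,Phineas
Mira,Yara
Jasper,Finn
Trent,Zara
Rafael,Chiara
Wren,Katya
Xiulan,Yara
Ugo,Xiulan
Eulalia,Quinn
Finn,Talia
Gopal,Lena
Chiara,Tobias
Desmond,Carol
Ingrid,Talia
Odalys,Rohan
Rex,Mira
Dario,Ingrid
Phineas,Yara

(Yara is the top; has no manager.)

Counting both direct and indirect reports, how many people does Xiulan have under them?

Xiulan directly manages Lysander, Carmen, Ugo. Lysander has no reports. Under Carmen: Gita, Gunnar (2). Ugo has no reports. So Xiulan's organization is 3 direct reports plus everyone under them: 1 + 3 + 1 = 5.

5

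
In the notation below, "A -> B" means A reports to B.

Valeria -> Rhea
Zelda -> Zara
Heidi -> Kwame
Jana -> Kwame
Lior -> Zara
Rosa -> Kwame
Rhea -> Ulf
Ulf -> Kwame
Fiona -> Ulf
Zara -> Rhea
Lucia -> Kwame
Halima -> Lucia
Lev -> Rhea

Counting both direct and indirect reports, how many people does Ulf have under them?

7

Ulf directly manages Rhea, Fiona. Under Rhea: Lev, Valeria, Zara, Zelda, Lior (5). Fiona has no reports. So Ulf's organization is 2 direct reports plus everyone under them: 6 + 1 = 7.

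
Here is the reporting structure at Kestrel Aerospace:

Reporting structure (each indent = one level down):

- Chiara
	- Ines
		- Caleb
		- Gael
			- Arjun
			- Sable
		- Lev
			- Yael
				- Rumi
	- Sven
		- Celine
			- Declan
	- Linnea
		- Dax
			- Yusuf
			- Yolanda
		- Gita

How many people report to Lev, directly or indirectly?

2

Lev directly manages Yael. Under Yael: Rumi (1). That's 2 in total.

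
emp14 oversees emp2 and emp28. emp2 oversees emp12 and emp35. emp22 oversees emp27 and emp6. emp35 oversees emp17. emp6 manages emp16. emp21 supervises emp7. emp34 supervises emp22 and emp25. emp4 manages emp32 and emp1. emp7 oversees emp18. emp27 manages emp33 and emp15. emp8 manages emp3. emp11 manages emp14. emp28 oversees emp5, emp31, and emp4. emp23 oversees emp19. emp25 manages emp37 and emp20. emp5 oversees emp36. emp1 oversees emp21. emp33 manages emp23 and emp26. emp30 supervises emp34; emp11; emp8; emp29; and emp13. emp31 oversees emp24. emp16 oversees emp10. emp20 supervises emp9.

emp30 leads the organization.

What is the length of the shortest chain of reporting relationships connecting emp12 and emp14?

2

emp12 is in emp14's organization: the chain from emp12 up to emp14 is emp12 → emp2 → emp14, which is 2 links.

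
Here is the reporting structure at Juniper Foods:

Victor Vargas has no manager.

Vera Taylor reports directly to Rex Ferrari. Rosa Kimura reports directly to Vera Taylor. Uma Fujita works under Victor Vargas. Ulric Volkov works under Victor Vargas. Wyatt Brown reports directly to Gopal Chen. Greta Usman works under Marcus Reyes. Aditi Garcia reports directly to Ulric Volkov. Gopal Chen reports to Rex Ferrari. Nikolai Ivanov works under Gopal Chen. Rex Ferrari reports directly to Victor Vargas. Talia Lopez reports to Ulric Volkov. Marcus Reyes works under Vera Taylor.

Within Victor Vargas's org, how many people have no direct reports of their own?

The people in Victor Vargas's organization with no one reporting to them are Uma Fujita, Aditi Garcia, Talia Lopez, Wyatt Brown, Nikolai Ivanov, Rosa Kimura, Greta Usman. That is 7.

7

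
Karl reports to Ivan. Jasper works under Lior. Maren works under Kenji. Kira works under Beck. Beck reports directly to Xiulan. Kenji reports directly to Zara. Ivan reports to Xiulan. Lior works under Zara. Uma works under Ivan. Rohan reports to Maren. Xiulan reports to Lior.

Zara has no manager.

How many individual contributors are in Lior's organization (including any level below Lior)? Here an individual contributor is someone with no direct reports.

The people in Lior's organization with no one reporting to them are Jasper, Kira, Karl, Uma. That is 4.

4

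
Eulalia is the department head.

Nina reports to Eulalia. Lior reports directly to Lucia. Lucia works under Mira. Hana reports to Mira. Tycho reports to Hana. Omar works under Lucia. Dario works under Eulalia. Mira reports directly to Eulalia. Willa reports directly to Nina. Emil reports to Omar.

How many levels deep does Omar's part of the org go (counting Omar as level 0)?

The longest chain under Omar runs Omar → Emil, which is 1 level below Omar.

1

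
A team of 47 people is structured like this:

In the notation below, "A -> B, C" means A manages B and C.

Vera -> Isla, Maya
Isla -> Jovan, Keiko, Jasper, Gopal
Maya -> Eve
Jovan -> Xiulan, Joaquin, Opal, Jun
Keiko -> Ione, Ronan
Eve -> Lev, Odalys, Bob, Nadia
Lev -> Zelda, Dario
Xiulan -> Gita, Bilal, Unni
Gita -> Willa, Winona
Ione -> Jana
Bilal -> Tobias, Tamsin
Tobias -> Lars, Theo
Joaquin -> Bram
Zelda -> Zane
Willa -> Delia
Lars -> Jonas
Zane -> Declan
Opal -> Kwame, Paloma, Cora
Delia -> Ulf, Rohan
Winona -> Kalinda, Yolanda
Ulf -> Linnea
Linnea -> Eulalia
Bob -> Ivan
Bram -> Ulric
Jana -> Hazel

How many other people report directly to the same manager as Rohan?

1

Rohan reports to Delia. Delia's other direct reports are Ulf — 1 peer.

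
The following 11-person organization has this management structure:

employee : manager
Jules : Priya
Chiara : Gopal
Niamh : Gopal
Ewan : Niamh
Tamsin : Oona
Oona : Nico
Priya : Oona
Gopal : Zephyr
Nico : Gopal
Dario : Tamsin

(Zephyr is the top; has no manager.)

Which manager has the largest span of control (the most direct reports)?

Gopal

Direct-report counts: Zephyr has 1; Gopal has 3; Niamh has 1; Nico has 1; Oona has 2; Priya has 1; Tamsin has 1. The largest is 3, held by Gopal.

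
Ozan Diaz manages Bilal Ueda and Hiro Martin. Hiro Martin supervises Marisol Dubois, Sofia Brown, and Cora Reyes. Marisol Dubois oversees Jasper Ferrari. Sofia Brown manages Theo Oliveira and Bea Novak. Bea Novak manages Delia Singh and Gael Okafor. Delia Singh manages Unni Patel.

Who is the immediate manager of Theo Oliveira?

Theo Oliveira reports directly to Sofia Brown.

Sofia Brown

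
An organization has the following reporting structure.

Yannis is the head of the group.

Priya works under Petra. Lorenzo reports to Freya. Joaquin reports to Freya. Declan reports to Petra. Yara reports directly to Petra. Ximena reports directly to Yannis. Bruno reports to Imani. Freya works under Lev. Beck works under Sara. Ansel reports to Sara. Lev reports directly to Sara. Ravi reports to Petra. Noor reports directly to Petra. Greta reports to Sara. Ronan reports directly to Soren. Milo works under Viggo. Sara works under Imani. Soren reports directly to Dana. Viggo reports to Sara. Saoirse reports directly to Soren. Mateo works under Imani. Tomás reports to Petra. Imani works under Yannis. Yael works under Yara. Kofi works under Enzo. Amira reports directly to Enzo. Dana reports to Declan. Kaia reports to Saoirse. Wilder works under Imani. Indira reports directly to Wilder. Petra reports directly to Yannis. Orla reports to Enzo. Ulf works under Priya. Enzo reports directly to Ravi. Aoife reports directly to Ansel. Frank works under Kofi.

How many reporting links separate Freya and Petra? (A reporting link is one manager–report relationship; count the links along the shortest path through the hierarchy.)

5

Freya is 4 levels below Yannis, and Petra is 1 level below Yannis (their lowest common manager). The shortest path runs up from Freya to Yannis and back down to Petra: 4 + 1 = 5 links.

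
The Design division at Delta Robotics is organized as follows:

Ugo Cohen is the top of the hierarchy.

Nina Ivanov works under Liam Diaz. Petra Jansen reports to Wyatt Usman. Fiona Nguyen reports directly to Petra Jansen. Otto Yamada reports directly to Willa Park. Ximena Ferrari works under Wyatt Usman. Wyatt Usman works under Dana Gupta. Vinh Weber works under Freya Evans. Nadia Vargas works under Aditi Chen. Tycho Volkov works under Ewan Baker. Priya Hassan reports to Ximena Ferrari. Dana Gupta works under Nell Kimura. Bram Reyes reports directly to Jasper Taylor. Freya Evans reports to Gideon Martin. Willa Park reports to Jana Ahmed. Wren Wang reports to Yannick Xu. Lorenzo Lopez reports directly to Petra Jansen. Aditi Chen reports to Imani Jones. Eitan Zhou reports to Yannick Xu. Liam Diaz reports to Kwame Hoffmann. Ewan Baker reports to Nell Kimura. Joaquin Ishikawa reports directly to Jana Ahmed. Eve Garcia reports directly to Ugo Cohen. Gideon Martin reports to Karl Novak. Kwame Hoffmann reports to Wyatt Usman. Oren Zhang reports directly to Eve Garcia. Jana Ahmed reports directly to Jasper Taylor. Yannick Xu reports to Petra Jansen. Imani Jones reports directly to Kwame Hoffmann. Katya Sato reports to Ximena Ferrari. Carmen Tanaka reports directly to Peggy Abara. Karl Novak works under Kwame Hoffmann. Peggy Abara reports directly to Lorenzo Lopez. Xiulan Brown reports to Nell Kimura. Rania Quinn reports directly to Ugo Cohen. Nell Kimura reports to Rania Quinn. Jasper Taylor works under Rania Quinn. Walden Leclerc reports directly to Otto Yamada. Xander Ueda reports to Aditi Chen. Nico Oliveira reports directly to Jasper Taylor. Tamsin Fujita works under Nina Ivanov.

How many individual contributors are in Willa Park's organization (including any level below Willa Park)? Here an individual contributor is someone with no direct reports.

1

The only person in Willa Park's organization with no one reporting to them is Walden Leclerc. That is 1.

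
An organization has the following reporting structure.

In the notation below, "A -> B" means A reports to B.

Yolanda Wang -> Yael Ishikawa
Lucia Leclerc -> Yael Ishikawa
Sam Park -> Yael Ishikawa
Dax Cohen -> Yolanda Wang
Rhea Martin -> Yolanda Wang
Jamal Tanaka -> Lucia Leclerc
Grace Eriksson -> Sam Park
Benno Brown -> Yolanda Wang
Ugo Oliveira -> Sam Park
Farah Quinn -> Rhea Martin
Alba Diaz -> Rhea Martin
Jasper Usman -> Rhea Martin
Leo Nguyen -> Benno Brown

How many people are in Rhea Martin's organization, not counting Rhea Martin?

Rhea Martin directly manages Farah Quinn, Alba Diaz, Jasper Usman. Farah Quinn has no reports. Alba Diaz has no reports. Jasper Usman has no reports. So Rhea Martin's organization is 3 direct reports plus everyone under them: 1 + 1 + 1 = 3.

3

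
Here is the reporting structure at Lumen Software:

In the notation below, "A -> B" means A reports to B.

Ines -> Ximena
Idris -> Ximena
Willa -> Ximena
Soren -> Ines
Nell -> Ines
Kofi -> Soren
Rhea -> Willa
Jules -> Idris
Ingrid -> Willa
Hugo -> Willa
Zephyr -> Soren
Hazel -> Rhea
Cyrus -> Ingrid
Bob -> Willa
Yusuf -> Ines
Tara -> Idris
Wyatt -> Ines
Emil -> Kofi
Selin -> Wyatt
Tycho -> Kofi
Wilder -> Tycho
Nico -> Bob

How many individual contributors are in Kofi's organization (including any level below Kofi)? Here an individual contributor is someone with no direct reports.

The people in Kofi's organization with no one reporting to them are Wilder, Emil. That is 2.

2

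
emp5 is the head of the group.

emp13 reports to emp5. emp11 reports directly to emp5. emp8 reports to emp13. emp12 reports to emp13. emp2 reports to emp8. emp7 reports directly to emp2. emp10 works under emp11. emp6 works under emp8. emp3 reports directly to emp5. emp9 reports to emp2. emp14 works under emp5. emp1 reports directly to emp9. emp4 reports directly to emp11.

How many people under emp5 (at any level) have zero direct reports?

8

The people in emp5's organization with no one reporting to them are emp14, emp3, emp4, emp10, emp12, emp6, emp1, emp7. That is 8.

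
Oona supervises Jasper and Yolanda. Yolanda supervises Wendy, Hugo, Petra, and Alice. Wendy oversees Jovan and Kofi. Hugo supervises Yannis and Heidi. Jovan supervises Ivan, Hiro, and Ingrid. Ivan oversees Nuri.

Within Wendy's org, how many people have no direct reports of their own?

The people in Wendy's organization with no one reporting to them are Kofi, Ingrid, Hiro, Nuri. That is 4.

4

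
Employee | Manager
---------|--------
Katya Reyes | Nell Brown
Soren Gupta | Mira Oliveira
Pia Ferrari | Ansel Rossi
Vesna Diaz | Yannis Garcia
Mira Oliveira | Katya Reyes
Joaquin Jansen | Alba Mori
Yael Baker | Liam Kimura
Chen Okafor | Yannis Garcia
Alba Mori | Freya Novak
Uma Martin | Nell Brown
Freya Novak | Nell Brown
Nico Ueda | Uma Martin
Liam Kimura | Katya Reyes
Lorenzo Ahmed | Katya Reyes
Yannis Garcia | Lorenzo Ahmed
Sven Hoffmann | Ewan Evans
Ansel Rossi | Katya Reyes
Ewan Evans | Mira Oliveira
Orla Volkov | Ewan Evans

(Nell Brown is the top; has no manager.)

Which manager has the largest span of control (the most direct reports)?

Katya Reyes

Direct-report counts: Nell Brown has 3; Uma Martin has 1; Katya Reyes has 4; Ansel Rossi has 1; Mira Oliveira has 2; Ewan Evans has 2; Lorenzo Ahmed has 1; Yannis Garcia has 2; Liam Kimura has 1; Freya Novak has 1; Alba Mori has 1. The largest is 4, held by Katya Reyes.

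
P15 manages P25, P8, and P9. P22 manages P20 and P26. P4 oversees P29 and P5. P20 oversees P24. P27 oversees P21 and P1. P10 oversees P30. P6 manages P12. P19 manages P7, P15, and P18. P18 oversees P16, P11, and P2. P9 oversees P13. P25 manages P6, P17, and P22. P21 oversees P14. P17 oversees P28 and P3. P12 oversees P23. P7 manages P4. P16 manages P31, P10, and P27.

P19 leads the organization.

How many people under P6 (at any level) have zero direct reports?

1

The only person in P6's organization with no one reporting to them is P23. That is 1.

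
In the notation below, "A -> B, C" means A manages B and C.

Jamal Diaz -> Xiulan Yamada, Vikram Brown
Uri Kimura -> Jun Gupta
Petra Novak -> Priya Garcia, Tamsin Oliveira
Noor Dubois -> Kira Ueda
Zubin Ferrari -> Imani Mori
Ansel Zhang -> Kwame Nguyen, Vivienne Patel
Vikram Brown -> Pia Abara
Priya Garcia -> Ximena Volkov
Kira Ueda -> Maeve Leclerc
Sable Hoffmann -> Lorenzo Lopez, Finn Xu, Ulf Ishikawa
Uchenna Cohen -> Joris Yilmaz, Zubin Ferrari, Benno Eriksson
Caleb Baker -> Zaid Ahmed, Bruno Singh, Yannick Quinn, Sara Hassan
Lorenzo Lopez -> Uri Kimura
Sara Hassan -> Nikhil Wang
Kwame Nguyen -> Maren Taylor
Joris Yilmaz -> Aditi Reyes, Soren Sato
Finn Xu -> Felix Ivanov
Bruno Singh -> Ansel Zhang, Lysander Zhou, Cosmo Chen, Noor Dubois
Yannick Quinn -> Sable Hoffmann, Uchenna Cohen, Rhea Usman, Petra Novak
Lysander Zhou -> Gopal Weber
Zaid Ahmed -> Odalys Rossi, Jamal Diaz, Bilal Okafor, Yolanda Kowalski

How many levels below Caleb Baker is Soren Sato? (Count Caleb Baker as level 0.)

4

Chain from Soren Sato up to Caleb Baker: Soren Sato → Joris Yilmaz → Uchenna Cohen → Yannick Quinn → Caleb Baker. That is 4 steps up, so Soren Sato is 4 levels below Caleb Baker.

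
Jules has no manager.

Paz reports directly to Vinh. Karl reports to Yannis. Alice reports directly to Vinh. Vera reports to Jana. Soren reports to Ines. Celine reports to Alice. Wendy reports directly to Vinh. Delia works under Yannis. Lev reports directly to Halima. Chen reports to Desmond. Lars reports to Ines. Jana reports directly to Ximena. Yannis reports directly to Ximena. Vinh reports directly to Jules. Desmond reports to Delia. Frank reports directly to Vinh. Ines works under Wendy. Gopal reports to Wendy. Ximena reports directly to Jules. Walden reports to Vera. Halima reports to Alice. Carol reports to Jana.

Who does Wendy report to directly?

Wendy reports directly to Vinh.

Vinh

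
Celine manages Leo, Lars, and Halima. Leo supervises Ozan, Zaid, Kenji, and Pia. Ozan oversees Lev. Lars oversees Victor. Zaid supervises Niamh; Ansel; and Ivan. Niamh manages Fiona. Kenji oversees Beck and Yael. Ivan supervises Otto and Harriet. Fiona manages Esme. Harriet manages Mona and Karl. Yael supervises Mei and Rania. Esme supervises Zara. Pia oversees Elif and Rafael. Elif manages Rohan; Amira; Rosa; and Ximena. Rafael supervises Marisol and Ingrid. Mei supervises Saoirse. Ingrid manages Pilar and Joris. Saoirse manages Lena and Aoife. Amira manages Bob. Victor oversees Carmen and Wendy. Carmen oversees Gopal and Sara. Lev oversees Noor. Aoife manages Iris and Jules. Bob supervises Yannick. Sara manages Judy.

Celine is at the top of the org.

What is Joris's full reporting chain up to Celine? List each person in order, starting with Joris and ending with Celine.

Joris reports to Ingrid. Ingrid reports to Rafael. Rafael reports to Pia. Pia reports to Leo. Leo reports to Celine. Celine is at the top.

Joris -> Ingrid -> Rafael -> Pia -> Leo -> Celine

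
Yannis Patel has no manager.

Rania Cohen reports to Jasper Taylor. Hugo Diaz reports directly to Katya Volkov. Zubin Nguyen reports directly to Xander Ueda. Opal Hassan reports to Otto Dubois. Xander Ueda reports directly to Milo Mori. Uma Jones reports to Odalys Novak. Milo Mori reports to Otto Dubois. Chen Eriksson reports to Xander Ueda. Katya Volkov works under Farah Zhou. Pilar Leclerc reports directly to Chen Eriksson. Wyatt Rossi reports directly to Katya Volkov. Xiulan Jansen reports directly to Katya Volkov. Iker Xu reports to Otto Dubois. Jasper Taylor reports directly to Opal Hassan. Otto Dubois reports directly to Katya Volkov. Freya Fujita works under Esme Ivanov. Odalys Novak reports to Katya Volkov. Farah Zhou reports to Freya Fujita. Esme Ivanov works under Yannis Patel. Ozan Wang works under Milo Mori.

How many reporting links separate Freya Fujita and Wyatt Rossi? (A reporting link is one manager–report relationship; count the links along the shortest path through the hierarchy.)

3

Wyatt Rossi is in Freya Fujita's organization: the chain from Wyatt Rossi up to Freya Fujita is Wyatt Rossi → Katya Volkov → Farah Zhou → Freya Fujita, which is 3 links.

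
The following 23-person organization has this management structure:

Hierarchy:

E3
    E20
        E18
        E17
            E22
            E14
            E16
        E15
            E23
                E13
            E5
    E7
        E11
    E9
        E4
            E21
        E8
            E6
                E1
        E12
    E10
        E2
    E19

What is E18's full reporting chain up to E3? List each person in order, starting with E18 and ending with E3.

E18 reports to E20. E20 reports to E3. E3 is at the top.

E18 -> E20 -> E3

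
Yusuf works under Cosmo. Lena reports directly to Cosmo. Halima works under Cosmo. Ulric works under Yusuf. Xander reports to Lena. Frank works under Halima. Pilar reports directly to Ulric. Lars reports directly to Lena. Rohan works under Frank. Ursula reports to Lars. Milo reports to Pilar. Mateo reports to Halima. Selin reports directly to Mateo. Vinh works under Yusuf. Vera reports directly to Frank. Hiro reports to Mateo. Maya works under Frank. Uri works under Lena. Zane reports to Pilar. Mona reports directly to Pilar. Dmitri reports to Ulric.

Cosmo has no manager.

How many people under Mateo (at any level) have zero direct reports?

2

The people in Mateo's organization with no one reporting to them are Hiro, Selin. That is 2.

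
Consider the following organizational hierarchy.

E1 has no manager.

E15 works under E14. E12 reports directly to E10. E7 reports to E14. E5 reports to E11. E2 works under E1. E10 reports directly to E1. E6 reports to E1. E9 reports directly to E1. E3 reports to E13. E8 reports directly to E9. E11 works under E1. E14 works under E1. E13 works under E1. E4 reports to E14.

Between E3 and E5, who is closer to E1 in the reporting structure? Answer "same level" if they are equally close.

same level

Both E3 and E5 are 2 levels below E1.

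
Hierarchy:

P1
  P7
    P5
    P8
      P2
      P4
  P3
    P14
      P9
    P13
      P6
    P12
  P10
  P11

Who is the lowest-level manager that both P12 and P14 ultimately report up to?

P3

P12's chain of managers is P3, P1. P14's chain of managers is P3, P1. The first manager that appears in both chains is P3.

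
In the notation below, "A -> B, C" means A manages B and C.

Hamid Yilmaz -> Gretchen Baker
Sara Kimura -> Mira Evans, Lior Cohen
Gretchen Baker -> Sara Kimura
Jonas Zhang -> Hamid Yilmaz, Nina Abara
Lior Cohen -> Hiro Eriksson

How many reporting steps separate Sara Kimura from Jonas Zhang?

Chain from Sara Kimura up to Jonas Zhang: Sara Kimura → Gretchen Baker → Hamid Yilmaz → Jonas Zhang. That is 3 steps up, so Sara Kimura is 3 levels below Jonas Zhang.

3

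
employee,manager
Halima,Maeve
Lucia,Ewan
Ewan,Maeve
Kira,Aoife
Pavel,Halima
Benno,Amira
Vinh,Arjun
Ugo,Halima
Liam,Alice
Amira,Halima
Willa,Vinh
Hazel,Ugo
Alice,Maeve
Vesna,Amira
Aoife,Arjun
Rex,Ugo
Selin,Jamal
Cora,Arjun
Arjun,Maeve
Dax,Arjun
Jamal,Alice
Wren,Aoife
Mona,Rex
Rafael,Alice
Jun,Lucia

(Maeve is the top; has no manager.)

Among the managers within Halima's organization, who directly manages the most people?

Direct-report counts within Halima's organization: Halima has 3; Amira has 2; Ugo has 2; Rex has 1. The largest is 3, held by Halima.

Halima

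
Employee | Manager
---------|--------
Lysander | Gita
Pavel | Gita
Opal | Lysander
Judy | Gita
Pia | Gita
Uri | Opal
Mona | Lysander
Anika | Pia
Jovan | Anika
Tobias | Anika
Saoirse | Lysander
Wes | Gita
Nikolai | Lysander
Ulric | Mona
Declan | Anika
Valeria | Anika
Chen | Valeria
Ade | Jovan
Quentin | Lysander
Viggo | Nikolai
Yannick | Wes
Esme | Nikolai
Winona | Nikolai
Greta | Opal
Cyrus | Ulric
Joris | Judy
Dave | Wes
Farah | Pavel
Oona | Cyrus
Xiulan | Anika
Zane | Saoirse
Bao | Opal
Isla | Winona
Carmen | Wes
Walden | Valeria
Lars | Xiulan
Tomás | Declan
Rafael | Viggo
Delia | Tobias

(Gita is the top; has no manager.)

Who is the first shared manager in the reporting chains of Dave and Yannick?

Wes

Dave's chain of managers is Wes, Gita. Yannick's chain of managers is Wes, Gita. The first manager that appears in both chains is Wes.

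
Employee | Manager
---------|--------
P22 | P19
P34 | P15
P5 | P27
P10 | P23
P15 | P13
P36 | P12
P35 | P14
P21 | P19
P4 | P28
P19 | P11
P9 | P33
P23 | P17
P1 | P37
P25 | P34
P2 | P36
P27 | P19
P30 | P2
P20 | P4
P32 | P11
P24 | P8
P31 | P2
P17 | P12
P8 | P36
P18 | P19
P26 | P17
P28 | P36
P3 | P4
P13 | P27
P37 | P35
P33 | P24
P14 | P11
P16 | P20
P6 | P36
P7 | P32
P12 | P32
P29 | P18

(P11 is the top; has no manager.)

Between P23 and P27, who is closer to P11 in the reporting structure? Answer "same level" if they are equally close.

P27

P23 is 4 levels below P11; P27 is 2. P27 is higher.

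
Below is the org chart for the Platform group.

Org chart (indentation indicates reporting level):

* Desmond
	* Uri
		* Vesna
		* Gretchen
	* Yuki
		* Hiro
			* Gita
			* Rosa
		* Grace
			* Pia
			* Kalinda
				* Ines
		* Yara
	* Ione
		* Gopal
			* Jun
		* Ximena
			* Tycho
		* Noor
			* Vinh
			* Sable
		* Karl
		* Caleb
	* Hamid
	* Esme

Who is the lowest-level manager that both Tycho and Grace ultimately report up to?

Desmond

Tycho's chain of managers is Ximena, Ione, Desmond. Grace's chain of managers is Yuki, Desmond. The first manager that appears in both chains is Desmond.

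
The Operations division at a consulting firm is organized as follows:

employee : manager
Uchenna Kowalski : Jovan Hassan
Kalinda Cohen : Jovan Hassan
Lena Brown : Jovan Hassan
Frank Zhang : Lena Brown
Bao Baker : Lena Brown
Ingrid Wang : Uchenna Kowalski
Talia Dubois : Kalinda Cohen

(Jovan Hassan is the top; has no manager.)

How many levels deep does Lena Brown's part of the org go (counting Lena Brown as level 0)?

The longest chain under Lena Brown runs Lena Brown → Bao Baker, which is 1 level below Lena Brown.

1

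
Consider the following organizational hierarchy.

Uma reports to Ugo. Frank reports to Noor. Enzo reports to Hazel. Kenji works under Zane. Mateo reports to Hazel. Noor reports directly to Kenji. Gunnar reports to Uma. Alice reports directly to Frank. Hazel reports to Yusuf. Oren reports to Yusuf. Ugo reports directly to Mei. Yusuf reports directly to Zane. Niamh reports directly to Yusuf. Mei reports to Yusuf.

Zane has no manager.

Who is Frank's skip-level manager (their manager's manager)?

Kenji

Frank reports to Noor, and Noor reports to Kenji. So Frank's skip-level manager is Kenji.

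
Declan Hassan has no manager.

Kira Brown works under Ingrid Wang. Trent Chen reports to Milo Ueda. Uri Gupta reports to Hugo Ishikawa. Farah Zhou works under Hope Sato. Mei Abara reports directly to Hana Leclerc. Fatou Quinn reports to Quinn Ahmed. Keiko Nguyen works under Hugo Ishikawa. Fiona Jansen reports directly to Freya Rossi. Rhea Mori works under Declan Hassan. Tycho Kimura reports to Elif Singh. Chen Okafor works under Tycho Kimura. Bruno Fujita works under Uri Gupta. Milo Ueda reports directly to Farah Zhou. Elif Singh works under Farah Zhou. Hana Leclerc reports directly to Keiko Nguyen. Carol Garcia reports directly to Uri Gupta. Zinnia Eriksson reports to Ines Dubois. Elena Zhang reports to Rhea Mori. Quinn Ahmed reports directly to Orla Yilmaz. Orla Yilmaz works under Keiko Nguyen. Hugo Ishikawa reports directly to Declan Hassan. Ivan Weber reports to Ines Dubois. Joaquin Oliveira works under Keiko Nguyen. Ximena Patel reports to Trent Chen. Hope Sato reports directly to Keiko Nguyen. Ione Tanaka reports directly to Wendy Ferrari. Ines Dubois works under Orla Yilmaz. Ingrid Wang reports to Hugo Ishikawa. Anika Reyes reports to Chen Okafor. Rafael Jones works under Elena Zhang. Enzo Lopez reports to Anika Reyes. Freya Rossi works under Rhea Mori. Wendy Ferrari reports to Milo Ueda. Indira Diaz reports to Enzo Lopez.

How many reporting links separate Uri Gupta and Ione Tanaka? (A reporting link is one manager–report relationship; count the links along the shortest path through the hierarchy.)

Uri Gupta is 1 level below Hugo Ishikawa, and Ione Tanaka is 6 levels below Hugo Ishikawa (their lowest common manager). The shortest path runs up from Uri Gupta to Hugo Ishikawa and back down to Ione Tanaka: 1 + 6 = 7 links.

7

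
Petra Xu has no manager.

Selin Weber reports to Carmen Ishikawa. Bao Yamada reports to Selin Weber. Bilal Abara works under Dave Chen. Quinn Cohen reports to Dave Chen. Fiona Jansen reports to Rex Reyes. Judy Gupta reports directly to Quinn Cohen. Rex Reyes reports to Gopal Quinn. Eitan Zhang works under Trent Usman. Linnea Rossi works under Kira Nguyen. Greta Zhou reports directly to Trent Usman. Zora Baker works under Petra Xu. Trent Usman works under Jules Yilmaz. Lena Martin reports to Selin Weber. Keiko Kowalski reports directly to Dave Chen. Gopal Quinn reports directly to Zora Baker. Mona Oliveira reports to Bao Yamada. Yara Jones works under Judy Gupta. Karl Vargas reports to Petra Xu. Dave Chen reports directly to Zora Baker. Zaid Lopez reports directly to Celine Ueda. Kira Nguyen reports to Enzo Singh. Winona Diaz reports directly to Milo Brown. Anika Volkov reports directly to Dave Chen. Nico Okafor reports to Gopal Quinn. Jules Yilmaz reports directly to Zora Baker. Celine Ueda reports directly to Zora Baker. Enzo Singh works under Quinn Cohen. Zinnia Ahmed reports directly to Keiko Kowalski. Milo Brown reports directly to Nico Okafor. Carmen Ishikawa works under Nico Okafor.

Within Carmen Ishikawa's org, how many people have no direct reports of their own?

2

The people in Carmen Ishikawa's organization with no one reporting to them are Lena Martin, Mona Oliveira. That is 2.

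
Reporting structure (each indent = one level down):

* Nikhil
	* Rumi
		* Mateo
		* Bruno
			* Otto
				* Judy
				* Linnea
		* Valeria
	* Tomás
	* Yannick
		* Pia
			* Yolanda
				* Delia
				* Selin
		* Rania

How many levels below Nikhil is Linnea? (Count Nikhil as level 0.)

Chain from Linnea up to Nikhil: Linnea → Otto → Bruno → Rumi → Nikhil. That is 4 steps up, so Linnea is 4 levels below Nikhil.

4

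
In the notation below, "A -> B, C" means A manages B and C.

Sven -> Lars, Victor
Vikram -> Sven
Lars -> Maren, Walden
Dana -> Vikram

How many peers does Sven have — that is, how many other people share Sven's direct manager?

0

Sven reports to Vikram, and Vikram has no other direct reports. Sven has 0 peers.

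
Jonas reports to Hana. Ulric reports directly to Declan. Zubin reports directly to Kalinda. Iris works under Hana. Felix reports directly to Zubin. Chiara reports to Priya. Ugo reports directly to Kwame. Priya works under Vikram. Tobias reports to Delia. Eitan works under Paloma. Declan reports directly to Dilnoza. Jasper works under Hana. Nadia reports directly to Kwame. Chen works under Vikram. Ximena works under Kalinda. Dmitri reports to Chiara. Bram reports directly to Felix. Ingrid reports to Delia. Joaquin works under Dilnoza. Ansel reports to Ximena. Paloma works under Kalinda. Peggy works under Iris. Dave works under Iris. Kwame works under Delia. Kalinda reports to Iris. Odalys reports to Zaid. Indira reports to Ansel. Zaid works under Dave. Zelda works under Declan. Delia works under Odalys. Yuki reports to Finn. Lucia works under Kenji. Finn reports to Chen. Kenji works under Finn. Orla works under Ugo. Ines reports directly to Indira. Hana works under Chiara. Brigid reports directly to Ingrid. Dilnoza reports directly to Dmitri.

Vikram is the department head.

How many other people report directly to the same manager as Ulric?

Ulric reports to Declan. Declan's other direct reports are Zelda — 1 peer.

1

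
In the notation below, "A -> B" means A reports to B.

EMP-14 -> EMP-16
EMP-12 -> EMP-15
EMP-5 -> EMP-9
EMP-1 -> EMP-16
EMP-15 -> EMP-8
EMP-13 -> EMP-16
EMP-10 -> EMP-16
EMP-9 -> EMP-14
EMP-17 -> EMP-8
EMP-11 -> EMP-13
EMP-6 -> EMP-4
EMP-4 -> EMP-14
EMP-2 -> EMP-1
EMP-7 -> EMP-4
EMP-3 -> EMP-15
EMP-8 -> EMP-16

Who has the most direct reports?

EMP-16

Direct-report counts: EMP-16 has 5; EMP-13 has 1; EMP-14 has 2; EMP-4 has 2; EMP-9 has 1; EMP-8 has 2; EMP-15 has 2; EMP-1 has 1. The largest is 5, held by EMP-16.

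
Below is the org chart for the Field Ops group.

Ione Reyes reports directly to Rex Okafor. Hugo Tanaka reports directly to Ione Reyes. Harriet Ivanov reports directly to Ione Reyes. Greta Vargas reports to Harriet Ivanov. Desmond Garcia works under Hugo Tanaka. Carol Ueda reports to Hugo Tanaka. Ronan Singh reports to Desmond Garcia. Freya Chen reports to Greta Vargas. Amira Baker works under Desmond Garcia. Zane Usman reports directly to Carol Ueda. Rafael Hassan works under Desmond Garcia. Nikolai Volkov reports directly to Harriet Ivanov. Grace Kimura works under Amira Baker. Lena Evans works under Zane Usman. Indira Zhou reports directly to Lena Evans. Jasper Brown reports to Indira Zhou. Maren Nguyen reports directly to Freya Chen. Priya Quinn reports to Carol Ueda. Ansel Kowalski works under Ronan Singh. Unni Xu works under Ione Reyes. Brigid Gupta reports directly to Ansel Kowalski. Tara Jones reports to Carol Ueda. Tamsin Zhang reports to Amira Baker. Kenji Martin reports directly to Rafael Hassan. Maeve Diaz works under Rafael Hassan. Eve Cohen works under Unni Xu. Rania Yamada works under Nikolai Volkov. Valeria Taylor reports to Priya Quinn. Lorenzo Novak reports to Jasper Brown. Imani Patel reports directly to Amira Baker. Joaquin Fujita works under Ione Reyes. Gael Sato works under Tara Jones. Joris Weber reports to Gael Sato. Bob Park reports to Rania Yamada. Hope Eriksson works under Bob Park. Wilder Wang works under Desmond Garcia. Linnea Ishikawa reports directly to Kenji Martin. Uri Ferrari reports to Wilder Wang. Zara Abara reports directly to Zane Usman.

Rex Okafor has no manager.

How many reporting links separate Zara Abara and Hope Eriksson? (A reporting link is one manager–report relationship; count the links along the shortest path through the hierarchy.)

9

Zara Abara is 4 levels below Ione Reyes, and Hope Eriksson is 5 levels below Ione Reyes (their lowest common manager). The shortest path runs up from Zara Abara to Ione Reyes and back down to Hope Eriksson: 4 + 5 = 9 links.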